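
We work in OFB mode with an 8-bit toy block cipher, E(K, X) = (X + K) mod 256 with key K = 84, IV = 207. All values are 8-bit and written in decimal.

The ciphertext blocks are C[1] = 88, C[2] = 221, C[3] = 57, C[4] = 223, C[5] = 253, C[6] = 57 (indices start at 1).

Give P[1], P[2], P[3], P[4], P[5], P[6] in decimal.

OFB decryption: S_i = E(K, S_{i−1}) with S_{0} = IV; P_i = C_i ⊕ S_i.
P[1]: S = E(K, 207) = 35; 88 ⊕ 35 = 123.
P[2]: S = E(K, 35) = 119; 221 ⊕ 119 = 170.
P[3]: S = E(K, 119) = 203; 57 ⊕ 203 = 242.
P[4]: S = E(K, 203) = 31; 223 ⊕ 31 = 192.
P[5]: S = E(K, 31) = 115; 253 ⊕ 115 = 142.
P[6]: S = E(K, 115) = 199; 57 ⊕ 199 = 254.

P[1] = 123, P[2] = 170, P[3] = 242, P[4] = 192, P[5] = 142, P[6] = 254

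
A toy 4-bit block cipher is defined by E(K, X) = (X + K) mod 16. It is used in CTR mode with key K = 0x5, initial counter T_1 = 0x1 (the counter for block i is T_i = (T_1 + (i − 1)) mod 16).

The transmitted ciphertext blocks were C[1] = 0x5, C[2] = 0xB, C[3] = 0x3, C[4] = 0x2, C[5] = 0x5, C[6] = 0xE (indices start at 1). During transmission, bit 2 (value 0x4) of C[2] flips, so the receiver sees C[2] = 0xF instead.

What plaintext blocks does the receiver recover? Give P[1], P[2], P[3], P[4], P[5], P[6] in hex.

CTR decryption: S_i = E(K, T_i) where T_i is the counter for block i; P_i = C_i ⊕ S_i.
Only C[2] changed, to 0xF. In CTR, a change in C_i flips the same bit in P_i only; the keystream is unaffected. Decrypting the received ciphertext:
P[1]: T = 0x1, S = E(K, T) = 0x6; 0x5 ⊕ 0x6 = 0x3.
P[2]: T = 0x2, S = E(K, T) = 0x7; 0xF ⊕ 0x7 = 0x8.
P[3]: T = 0x3, S = E(K, T) = 0x8; 0x3 ⊕ 0x8 = 0xB.
P[4]: T = 0x4, S = E(K, T) = 0x9; 0x2 ⊕ 0x9 = 0xB.
P[5]: T = 0x5, S = E(K, T) = 0xA; 0x5 ⊕ 0xA = 0xF.
P[6]: T = 0x6, S = E(K, T) = 0xB; 0xE ⊕ 0xB = 0x5.
Blocks that differ from the original plaintext: P[2].

P[1] = 0x3, P[2] = 0x8, P[3] = 0xB, P[4] = 0xB, P[5] = 0xF, P[6] = 0x5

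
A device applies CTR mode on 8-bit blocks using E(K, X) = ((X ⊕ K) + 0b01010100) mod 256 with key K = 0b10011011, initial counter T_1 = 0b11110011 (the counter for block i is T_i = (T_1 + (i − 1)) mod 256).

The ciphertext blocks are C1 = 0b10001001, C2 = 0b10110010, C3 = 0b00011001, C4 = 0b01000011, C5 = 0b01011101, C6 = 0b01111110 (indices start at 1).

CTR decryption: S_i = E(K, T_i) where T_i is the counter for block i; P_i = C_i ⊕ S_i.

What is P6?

P6 = 0b11001001

P6: T = 0b11111000, S = E(K, T) = 0b10110111; 0b01111110 ⊕ 0b10110111 = 0b11001001.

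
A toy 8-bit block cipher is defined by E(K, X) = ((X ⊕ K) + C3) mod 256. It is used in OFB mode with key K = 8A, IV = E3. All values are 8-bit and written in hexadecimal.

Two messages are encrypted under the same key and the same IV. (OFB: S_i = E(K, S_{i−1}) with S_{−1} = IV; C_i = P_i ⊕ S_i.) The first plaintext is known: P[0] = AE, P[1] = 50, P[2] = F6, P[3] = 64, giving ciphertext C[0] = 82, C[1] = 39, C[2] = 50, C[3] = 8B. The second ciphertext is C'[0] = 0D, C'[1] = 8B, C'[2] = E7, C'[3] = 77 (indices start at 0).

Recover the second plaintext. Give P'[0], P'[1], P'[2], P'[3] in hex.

In OFB with a reused IV, both messages share the same keystream S_i, so C_i ⊕ C'_i = P_i ⊕ P'_i and thus P'_i = P_i ⊕ C_i ⊕ C'_i.
P'[0]: AE ⊕ 82 ⊕ 0D = 21.
P'[1]: 50 ⊕ 39 ⊕ 8B = E2.
P'[2]: F6 ⊕ 50 ⊕ E7 = 41.
P'[3]: 64 ⊕ 8B ⊕ 77 = 98.

P'[0] = 21, P'[1] = E2, P'[2] = 41, P'[3] = 98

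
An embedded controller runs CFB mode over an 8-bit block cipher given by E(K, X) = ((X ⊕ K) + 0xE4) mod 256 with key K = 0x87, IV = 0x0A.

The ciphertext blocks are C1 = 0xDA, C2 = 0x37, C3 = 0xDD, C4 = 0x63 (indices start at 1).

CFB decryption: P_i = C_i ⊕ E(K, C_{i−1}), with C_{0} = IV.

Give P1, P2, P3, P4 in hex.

P1: E(K, 0x0A) = 0x71; 0xDA ⊕ 0x71 = 0xAB.
P2: E(K, 0xDA) = 0x41; 0x37 ⊕ 0x41 = 0x76.
P3: E(K, 0x37) = 0x94; 0xDD ⊕ 0x94 = 0x49.
P4: E(K, 0xDD) = 0x3E; 0x63 ⊕ 0x3E = 0x5D.

P1 = 0xAB, P2 = 0x76, P3 = 0x49, P4 = 0x5D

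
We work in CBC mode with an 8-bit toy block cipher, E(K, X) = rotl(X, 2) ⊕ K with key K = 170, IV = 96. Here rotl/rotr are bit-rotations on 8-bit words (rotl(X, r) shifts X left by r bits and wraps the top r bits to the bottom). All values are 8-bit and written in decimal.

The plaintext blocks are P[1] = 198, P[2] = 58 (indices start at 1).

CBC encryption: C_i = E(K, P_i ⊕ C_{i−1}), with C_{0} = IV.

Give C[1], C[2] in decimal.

C[1] = 48, C[2] = 130

C[1]: P[1] ⊕ 96 = 166; E(K, 166) = 48.
C[2]: P[2] ⊕ 48 = 10; E(K, 10) = 130.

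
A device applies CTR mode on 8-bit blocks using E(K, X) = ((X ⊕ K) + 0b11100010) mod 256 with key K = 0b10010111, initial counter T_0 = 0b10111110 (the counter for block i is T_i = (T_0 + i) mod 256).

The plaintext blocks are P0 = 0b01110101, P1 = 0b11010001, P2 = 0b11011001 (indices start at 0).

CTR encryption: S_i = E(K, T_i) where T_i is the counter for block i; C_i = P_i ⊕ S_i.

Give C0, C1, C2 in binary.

C0 = 0b01111110, C1 = 0b11011011, C2 = 0b11100000

C0: T = 0b10111110, S = E(K, T) = 0b00001011; 0b01110101 ⊕ 0b00001011 = 0b01111110.
C1: T = 0b10111111, S = E(K, T) = 0b00001010; 0b11010001 ⊕ 0b00001010 = 0b11011011.
C2: T = 0b11000000, S = E(K, T) = 0b00111001; 0b11011001 ⊕ 0b00111001 = 0b11100000.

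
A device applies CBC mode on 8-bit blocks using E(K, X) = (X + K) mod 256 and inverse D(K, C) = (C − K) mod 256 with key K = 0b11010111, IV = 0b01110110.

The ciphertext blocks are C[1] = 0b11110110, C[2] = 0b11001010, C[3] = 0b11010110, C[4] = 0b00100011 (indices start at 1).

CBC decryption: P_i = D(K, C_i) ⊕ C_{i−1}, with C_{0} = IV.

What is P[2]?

P[2] = 0b00000101

P[2]: D(K, 0b11001010) = 0b11110011; 0b11110011 ⊕ 0b11110110 = 0b00000101.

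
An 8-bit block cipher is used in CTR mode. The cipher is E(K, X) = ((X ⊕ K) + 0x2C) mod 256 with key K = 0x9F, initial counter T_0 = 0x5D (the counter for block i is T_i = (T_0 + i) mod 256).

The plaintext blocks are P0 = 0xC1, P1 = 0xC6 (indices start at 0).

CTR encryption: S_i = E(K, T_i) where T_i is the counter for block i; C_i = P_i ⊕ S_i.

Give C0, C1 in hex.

C0 = 0x2F, C1 = 0x2B

C0: T = 0x5D, S = E(K, T) = 0xEE; 0xC1 ⊕ 0xEE = 0x2F.
C1: T = 0x5E, S = E(K, T) = 0xED; 0xC6 ⊕ 0xED = 0x2B.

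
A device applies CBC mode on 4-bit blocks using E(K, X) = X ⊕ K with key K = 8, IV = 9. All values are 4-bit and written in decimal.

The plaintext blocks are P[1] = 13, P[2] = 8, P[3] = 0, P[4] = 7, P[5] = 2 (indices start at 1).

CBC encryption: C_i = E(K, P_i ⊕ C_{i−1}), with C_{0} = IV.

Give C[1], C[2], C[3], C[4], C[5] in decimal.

C[1] = 12, C[2] = 12, C[3] = 4, C[4] = 11, C[5] = 1

C[1]: P[1] ⊕ 9 = 4; E(K, 4) = 12.
C[2]: P[2] ⊕ 12 = 4; E(K, 4) = 12.
C[3]: P[3] ⊕ 12 = 12; E(K, 12) = 4.
C[4]: P[4] ⊕ 4 = 3; E(K, 3) = 11.
C[5]: P[5] ⊕ 11 = 9; E(K, 9) = 1.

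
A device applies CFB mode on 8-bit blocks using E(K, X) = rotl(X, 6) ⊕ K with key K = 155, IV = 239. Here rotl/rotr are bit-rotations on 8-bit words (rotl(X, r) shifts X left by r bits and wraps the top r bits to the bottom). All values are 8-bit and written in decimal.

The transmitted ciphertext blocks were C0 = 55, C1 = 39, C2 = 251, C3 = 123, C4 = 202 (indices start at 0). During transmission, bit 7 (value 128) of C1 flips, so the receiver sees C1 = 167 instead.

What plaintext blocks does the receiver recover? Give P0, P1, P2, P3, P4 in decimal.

P0 = 87, P1 = 241, P2 = 137, P3 = 30, P4 = 143

CFB decryption: P_i = C_i ⊕ E(K, C_{i−1}), with C_{−1} = IV.
Only C1 changed, to 167. In CFB, a change in C_i flips the same bit in P_i and garbles P_{i+1}. Decrypting the received ciphertext:
P0: E(K, 239) = 96; 55 ⊕ 96 = 87.
P1: E(K, 55) = 86; 167 ⊕ 86 = 241.
P2: E(K, 167) = 114; 251 ⊕ 114 = 137.
P3: E(K, 251) = 101; 123 ⊕ 101 = 30.
P4: E(K, 123) = 69; 202 ⊕ 69 = 143.
Blocks that differ from the original plaintext: P1, P2.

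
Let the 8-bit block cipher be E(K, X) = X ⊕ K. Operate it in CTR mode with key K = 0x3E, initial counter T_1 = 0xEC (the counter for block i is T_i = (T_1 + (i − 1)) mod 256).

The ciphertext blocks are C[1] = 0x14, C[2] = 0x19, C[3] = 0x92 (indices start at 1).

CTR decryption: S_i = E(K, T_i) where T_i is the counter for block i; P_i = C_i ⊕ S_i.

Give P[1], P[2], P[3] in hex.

P[1] = 0xC6, P[2] = 0xCA, P[3] = 0x42

P[1]: T = 0xEC, S = E(K, T) = 0xD2; 0x14 ⊕ 0xD2 = 0xC6.
P[2]: T = 0xED, S = E(K, T) = 0xD3; 0x19 ⊕ 0xD3 = 0xCA.
P[3]: T = 0xEE, S = E(K, T) = 0xD0; 0x92 ⊕ 0xD0 = 0x42.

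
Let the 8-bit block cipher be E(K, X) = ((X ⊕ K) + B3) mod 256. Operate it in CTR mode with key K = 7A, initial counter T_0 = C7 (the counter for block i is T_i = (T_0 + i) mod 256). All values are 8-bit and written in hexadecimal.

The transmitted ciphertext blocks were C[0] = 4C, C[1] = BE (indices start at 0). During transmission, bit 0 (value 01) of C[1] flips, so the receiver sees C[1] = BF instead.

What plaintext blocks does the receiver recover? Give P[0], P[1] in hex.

P[0] = 3C, P[1] = DA

CTR decryption: S_i = E(K, T_i) where T_i is the counter for block i; P_i = C_i ⊕ S_i.
Only C[1] changed, to BF. In CTR, a change in C_i flips the same bit in P_i only; the keystream is unaffected. Decrypting the received ciphertext:
P[0]: T = C7, S = E(K, T) = 70; 4C ⊕ 70 = 3C.
P[1]: T = C8, S = E(K, T) = 65; BF ⊕ 65 = DA.
Blocks that differ from the original plaintext: P[1].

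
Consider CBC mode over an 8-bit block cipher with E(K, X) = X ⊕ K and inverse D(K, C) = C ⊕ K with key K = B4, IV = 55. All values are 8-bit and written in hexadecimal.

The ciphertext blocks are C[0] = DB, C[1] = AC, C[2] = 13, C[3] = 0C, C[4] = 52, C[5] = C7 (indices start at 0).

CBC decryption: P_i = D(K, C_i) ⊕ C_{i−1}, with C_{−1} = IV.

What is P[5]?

P[5]: D(K, C7) = 73; 73 ⊕ 52 = 21.

P[5] = 21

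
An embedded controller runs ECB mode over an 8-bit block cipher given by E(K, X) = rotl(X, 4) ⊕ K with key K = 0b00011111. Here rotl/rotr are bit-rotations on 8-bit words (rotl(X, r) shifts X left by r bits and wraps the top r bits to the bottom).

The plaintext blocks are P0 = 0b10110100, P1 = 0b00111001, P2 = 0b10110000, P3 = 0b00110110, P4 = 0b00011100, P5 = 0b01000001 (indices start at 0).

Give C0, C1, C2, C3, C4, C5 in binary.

C0 = 0b01010100, C1 = 0b10001100, C2 = 0b00010100, C3 = 0b01111100, C4 = 0b11011110, C5 = 0b00001011

ECB encryption: C_i = E(K, P_i).
C0: E(K, 0b10110100) = 0b01010100.
C1: E(K, 0b00111001) = 0b10001100.
C2: E(K, 0b10110000) = 0b00010100.
C3: E(K, 0b00110110) = 0b01111100.
C4: E(K, 0b00011100) = 0b11011110.
C5: E(K, 0b01000001) = 0b00001011.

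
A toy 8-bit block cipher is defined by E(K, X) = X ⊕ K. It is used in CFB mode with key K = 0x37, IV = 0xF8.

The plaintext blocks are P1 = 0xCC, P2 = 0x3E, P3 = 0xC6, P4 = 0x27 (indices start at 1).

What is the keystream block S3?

CFB encryption: C_i = P_i ⊕ E(K, C_{i−1}), with C_{0} = IV.
C1: E(K, 0xF8) = 0xCF; 0xCC ⊕ 0xCF = 0x03.
C2: E(K, 0x03) = 0x34; 0x3E ⊕ 0x34 = 0x0A.
C3: E(K, 0x0A) = 0x3D; 0xC6 ⊕ 0x3D = 0xFB.
So S3 = 0x3D.

0x3D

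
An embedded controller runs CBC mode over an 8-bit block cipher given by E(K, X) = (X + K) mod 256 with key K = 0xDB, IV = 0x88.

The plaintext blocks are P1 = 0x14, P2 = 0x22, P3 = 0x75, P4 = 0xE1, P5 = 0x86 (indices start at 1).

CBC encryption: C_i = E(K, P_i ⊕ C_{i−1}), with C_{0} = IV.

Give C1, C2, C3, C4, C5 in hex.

C1 = 0x77, C2 = 0x30, C3 = 0x20, C4 = 0x9C, C5 = 0xF5

C1: P1 ⊕ 0x88 = 0x9C; E(K, 0x9C) = 0x77.
C2: P2 ⊕ 0x77 = 0x55; E(K, 0x55) = 0x30.
C3: P3 ⊕ 0x30 = 0x45; E(K, 0x45) = 0x20.
C4: P4 ⊕ 0x20 = 0xC1; E(K, 0xC1) = 0x9C.
C5: P5 ⊕ 0x9C = 0x1A; E(K, 0x1A) = 0xF5.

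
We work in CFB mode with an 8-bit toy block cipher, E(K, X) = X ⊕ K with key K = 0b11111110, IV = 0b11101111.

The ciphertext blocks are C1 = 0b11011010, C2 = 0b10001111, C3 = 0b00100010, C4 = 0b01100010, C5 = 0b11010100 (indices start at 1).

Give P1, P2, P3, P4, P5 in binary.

P1 = 0b11001011, P2 = 0b10101011, P3 = 0b01010011, P4 = 0b10111110, P5 = 0b01001000

CFB decryption: P_i = C_i ⊕ E(K, C_{i−1}), with C_{0} = IV.
P1: E(K, 0b11101111) = 0b00010001; 0b11011010 ⊕ 0b00010001 = 0b11001011.
P2: E(K, 0b11011010) = 0b00100100; 0b10001111 ⊕ 0b00100100 = 0b10101011.
P3: E(K, 0b10001111) = 0b01110001; 0b00100010 ⊕ 0b01110001 = 0b01010011.
P4: E(K, 0b00100010) = 0b11011100; 0b01100010 ⊕ 0b11011100 = 0b10111110.
P5: E(K, 0b01100010) = 0b10011100; 0b11010100 ⊕ 0b10011100 = 0b01001000.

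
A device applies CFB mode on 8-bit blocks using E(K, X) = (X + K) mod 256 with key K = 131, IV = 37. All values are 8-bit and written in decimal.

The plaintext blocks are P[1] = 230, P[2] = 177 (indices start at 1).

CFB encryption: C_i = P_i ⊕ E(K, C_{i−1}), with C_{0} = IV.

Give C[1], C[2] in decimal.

C[1]: E(K, 37) = 168; 230 ⊕ 168 = 78.
C[2]: E(K, 78) = 209; 177 ⊕ 209 = 96.

C[1] = 78, C[2] = 96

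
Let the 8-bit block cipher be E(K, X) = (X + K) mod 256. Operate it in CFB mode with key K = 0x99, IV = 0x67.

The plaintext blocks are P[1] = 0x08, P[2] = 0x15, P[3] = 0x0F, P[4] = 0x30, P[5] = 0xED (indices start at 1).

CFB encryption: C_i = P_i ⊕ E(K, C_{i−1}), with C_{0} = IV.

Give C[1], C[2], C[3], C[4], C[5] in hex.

C[1] = 0x08, C[2] = 0xB4, C[3] = 0x42, C[4] = 0xEB, C[5] = 0x69

C[1]: E(K, 0x67) = 0x00; 0x08 ⊕ 0x00 = 0x08.
C[2]: E(K, 0x08) = 0xA1; 0x15 ⊕ 0xA1 = 0xB4.
C[3]: E(K, 0xB4) = 0x4D; 0x0F ⊕ 0x4D = 0x42.
C[4]: E(K, 0x42) = 0xDB; 0x30 ⊕ 0xDB = 0xEB.
C[5]: E(K, 0xEB) = 0x84; 0xED ⊕ 0x84 = 0x69.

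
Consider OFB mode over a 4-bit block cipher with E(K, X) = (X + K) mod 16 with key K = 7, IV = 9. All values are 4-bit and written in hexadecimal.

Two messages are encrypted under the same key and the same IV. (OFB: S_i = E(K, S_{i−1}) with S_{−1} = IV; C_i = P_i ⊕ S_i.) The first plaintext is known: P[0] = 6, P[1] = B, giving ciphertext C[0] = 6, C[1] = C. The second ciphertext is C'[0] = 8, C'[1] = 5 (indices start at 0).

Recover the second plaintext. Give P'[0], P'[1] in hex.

P'[0] = 8, P'[1] = 2

In OFB with a reused IV, both messages share the same keystream S_i, so C_i ⊕ C'_i = P_i ⊕ P'_i and thus P'_i = P_i ⊕ C_i ⊕ C'_i.
P'[0]: 6 ⊕ 6 ⊕ 8 = 8.
P'[1]: B ⊕ C ⊕ 5 = 2.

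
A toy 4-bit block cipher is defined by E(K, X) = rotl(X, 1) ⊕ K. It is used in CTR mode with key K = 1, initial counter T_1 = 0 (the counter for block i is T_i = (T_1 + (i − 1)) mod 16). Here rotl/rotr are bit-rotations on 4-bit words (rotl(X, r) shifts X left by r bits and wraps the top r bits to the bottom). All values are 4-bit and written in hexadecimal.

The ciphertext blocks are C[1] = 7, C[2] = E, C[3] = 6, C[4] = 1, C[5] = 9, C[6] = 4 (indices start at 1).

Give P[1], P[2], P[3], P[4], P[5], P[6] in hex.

P[1] = 6, P[2] = D, P[3] = 3, P[4] = 6, P[5] = 0, P[6] = F

CTR decryption: S_i = E(K, T_i) where T_i is the counter for block i; P_i = C_i ⊕ S_i.
P[1]: T = 0, S = E(K, T) = 1; 7 ⊕ 1 = 6.
P[2]: T = 1, S = E(K, T) = 3; E ⊕ 3 = D.
P[3]: T = 2, S = E(K, T) = 5; 6 ⊕ 5 = 3.
P[4]: T = 3, S = E(K, T) = 7; 1 ⊕ 7 = 6.
P[5]: T = 4, S = E(K, T) = 9; 9 ⊕ 9 = 0.
P[6]: T = 5, S = E(K, T) = B; 4 ⊕ B = F.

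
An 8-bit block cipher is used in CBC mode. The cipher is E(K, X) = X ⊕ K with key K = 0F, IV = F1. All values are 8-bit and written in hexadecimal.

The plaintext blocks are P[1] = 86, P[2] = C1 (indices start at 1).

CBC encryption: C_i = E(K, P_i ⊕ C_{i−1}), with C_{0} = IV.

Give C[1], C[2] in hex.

C[1] = 78, C[2] = B6

C[1]: P[1] ⊕ F1 = 77; E(K, 77) = 78.
C[2]: P[2] ⊕ 78 = B9; E(K, B9) = B6.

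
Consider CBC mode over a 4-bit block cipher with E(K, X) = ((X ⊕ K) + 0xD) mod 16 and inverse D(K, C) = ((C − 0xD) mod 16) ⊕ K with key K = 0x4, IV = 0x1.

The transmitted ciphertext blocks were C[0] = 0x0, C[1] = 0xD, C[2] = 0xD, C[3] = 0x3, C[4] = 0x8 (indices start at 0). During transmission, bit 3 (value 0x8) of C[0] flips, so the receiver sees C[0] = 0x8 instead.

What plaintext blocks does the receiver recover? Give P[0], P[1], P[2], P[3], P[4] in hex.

CBC decryption: P_i = D(K, C_i) ⊕ C_{i−1}, with C_{−1} = IV.
Only C[0] changed, to 0x8. In CBC, a change in C_i garbles P_i and flips the same bit in P_{i+1}. Decrypting the received ciphertext:
P[0]: D(K, 0x8) = 0xF; 0xF ⊕ 0x1 = 0xE.
P[1]: D(K, 0xD) = 0x4; 0x4 ⊕ 0x8 = 0xC.
P[2]: D(K, 0xD) = 0x4; 0x4 ⊕ 0xD = 0x9.
P[3]: D(K, 0x3) = 0x2; 0x2 ⊕ 0xD = 0xF.
P[4]: D(K, 0x8) = 0xF; 0xF ⊕ 0x3 = 0xC.
Blocks that differ from the original plaintext: P[0], P[1].

P[0] = 0xE, P[1] = 0xC, P[2] = 0x9, P[3] = 0xF, P[4] = 0xC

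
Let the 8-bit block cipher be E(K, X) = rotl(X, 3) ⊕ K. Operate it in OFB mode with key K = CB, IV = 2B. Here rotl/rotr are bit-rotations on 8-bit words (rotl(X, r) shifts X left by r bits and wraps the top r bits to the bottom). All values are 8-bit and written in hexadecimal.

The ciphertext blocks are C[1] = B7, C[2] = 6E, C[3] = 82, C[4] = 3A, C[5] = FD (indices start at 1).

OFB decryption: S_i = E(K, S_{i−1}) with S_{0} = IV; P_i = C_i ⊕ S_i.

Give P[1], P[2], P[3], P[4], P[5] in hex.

P[1]: S = E(K, 2B) = 92; B7 ⊕ 92 = 25.
P[2]: S = E(K, 92) = 5F; 6E ⊕ 5F = 31.
P[3]: S = E(K, 5F) = 31; 82 ⊕ 31 = B3.
P[4]: S = E(K, 31) = 42; 3A ⊕ 42 = 78.
P[5]: S = E(K, 42) = D9; FD ⊕ D9 = 24.

P[1] = 25, P[2] = 31, P[3] = B3, P[4] = 78, P[5] = 24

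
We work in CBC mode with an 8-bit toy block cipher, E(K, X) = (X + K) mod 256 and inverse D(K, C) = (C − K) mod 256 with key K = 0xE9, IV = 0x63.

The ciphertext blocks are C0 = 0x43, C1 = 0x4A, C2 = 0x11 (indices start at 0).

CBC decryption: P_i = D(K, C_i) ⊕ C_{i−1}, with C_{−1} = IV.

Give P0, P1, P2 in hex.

P0: D(K, 0x43) = 0x5A; 0x5A ⊕ 0x63 = 0x39.
P1: D(K, 0x4A) = 0x61; 0x61 ⊕ 0x43 = 0x22.
P2: D(K, 0x11) = 0x28; 0x28 ⊕ 0x4A = 0x62.

P0 = 0x39, P1 = 0x22, P2 = 0x62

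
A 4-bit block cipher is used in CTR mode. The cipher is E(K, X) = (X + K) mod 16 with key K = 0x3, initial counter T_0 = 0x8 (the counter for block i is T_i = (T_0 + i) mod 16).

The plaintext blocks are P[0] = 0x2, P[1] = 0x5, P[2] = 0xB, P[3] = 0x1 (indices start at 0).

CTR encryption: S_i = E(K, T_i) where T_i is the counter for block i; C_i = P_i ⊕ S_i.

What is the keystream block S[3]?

C[0]: T = 0x8, S = E(K, T) = 0xB; 0x2 ⊕ 0xB = 0x9.
C[1]: T = 0x9, S = E(K, T) = 0xC; 0x5 ⊕ 0xC = 0x9.
C[2]: T = 0xA, S = E(K, T) = 0xD; 0xB ⊕ 0xD = 0x6.
C[3]: T = 0xB, S = E(K, T) = 0xE; 0x1 ⊕ 0xE = 0xF.
So S[3] = 0xE.

0xE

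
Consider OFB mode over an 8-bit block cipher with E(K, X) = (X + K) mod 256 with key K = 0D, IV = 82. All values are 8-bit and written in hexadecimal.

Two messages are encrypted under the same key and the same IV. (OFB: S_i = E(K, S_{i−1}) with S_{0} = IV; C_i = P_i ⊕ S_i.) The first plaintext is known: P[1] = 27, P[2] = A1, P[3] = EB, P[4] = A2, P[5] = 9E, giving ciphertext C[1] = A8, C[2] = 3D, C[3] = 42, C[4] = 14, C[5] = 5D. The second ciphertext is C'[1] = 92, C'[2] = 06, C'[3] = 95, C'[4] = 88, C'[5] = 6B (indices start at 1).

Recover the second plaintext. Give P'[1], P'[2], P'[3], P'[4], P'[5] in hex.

P'[1] = 1D, P'[2] = 9A, P'[3] = 3C, P'[4] = 3E, P'[5] = A8

In OFB with a reused IV, both messages share the same keystream S_i, so C_i ⊕ C'_i = P_i ⊕ P'_i and thus P'_i = P_i ⊕ C_i ⊕ C'_i.
P'[1]: 27 ⊕ A8 ⊕ 92 = 1D.
P'[2]: A1 ⊕ 3D ⊕ 06 = 9A.
P'[3]: EB ⊕ 42 ⊕ 95 = 3C.
P'[4]: A2 ⊕ 14 ⊕ 88 = 3E.
P'[5]: 9E ⊕ 5D ⊕ 6B = A8.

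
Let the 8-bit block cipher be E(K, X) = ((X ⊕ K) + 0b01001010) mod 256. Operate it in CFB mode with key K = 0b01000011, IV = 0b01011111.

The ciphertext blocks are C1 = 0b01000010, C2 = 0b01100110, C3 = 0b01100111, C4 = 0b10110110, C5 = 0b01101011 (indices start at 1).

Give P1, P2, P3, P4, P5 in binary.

P1 = 0b00100100, P2 = 0b00101101, P3 = 0b00001000, P4 = 0b11011000, P5 = 0b01010100

CFB decryption: P_i = C_i ⊕ E(K, C_{i−1}), with C_{0} = IV.
P1: E(K, 0b01011111) = 0b01100110; 0b01000010 ⊕ 0b01100110 = 0b00100100.
P2: E(K, 0b01000010) = 0b01001011; 0b01100110 ⊕ 0b01001011 = 0b00101101.
P3: E(K, 0b01100110) = 0b01101111; 0b01100111 ⊕ 0b01101111 = 0b00001000.
P4: E(K, 0b01100111) = 0b01101110; 0b10110110 ⊕ 0b01101110 = 0b11011000.
P5: E(K, 0b10110110) = 0b00111111; 0b01101011 ⊕ 0b00111111 = 0b01010100.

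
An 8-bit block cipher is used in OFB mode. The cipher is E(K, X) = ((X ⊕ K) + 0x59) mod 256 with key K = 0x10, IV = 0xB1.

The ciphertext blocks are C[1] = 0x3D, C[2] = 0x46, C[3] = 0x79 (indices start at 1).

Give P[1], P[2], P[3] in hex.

OFB decryption: S_i = E(K, S_{i−1}) with S_{0} = IV; P_i = C_i ⊕ S_i.
P[1]: S = E(K, 0xB1) = 0xFA; 0x3D ⊕ 0xFA = 0xC7.
P[2]: S = E(K, 0xFA) = 0x43; 0x46 ⊕ 0x43 = 0x05.
P[3]: S = E(K, 0x43) = 0xAC; 0x79 ⊕ 0xAC = 0xD5.

P[1] = 0xC7, P[2] = 0x05, P[3] = 0xD5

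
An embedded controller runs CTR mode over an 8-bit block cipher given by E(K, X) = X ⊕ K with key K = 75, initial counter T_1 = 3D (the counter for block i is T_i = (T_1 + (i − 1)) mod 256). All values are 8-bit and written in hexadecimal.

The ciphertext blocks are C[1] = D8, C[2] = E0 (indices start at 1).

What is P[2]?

P[2] = AB

CTR decryption: S_i = E(K, T_i) where T_i is the counter for block i; P_i = C_i ⊕ S_i.
P[2]: T = 3E, S = E(K, T) = 4B; E0 ⊕ 4B = AB.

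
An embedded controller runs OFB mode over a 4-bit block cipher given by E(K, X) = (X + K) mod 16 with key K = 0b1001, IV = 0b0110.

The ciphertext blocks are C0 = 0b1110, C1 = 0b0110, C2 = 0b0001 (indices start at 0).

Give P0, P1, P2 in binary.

P0 = 0b0001, P1 = 0b1110, P2 = 0b0000

OFB decryption: S_i = E(K, S_{i−1}) with S_{−1} = IV; P_i = C_i ⊕ S_i.
P0: S = E(K, 0b0110) = 0b1111; 0b1110 ⊕ 0b1111 = 0b0001.
P1: S = E(K, 0b1111) = 0b1000; 0b0110 ⊕ 0b1000 = 0b1110.
P2: S = E(K, 0b1000) = 0b0001; 0b0001 ⊕ 0b0001 = 0b0000.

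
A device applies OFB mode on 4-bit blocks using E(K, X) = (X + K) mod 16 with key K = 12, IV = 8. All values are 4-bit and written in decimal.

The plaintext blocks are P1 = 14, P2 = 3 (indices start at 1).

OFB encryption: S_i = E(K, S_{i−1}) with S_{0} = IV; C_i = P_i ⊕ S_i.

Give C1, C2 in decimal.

C1 = 10, C2 = 3

C1: S = E(K, 8) = 4; 14 ⊕ 4 = 10.
C2: S = E(K, 4) = 0; 3 ⊕ 0 = 3.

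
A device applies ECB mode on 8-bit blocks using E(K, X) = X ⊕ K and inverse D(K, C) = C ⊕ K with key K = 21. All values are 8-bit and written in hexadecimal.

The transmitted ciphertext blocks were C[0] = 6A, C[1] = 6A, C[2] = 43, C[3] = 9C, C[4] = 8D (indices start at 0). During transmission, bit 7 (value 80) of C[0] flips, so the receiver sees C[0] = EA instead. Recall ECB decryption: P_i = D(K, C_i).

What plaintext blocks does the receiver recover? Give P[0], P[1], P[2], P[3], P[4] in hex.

Only C[0] changed, to EA. In ECB, a change in C_i affects only P_i. Decrypting the received ciphertext:
P[0]: D(K, EA) = CB.
P[1]: D(K, 6A) = 4B.
P[2]: D(K, 43) = 62.
P[3]: D(K, 9C) = BD.
P[4]: D(K, 8D) = AC.
Blocks that differ from the original plaintext: P[0].

P[0] = CB, P[1] = 4B, P[2] = 62, P[3] = BD, P[4] = AC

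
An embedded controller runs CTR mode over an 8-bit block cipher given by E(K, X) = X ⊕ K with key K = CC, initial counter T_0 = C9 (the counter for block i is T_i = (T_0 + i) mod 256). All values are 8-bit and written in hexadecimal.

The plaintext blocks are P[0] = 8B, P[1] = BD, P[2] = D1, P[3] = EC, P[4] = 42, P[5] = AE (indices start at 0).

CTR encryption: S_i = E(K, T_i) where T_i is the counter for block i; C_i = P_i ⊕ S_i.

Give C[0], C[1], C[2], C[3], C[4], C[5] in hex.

C[0] = 8E, C[1] = BB, C[2] = D6, C[3] = EC, C[4] = 43, C[5] = AC

C[0]: T = C9, S = E(K, T) = 05; 8B ⊕ 05 = 8E.
C[1]: T = CA, S = E(K, T) = 06; BD ⊕ 06 = BB.
C[2]: T = CB, S = E(K, T) = 07; D1 ⊕ 07 = D6.
C[3]: T = CC, S = E(K, T) = 00; EC ⊕ 00 = EC.
C[4]: T = CD, S = E(K, T) = 01; 42 ⊕ 01 = 43.
C[5]: T = CE, S = E(K, T) = 02; AE ⊕ 02 = AC.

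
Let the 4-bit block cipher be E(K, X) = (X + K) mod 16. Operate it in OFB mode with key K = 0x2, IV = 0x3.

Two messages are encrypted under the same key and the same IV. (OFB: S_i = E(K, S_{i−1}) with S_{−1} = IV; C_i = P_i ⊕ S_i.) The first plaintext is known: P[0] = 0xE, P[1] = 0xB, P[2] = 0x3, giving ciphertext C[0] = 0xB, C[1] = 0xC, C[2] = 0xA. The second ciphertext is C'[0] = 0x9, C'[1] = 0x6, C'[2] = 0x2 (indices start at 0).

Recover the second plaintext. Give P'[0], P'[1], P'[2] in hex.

P'[0] = 0xC, P'[1] = 0x1, P'[2] = 0xB

In OFB with a reused IV, both messages share the same keystream S_i, so C_i ⊕ C'_i = P_i ⊕ P'_i and thus P'_i = P_i ⊕ C_i ⊕ C'_i.
P'[0]: 0xE ⊕ 0xB ⊕ 0x9 = 0xC.
P'[1]: 0xB ⊕ 0xC ⊕ 0x6 = 0x1.
P'[2]: 0x3 ⊕ 0xA ⊕ 0x2 = 0xB.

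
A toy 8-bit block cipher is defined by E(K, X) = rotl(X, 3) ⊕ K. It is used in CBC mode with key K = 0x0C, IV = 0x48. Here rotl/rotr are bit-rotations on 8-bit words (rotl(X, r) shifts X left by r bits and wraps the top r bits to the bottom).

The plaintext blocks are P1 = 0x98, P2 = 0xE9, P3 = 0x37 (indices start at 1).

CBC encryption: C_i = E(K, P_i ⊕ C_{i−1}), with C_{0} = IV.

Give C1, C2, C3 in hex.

C1: P1 ⊕ 0x48 = 0xD0; E(K, 0xD0) = 0x8A.
C2: P2 ⊕ 0x8A = 0x63; E(K, 0x63) = 0x17.
C3: P3 ⊕ 0x17 = 0x20; E(K, 0x20) = 0x0D.

C1 = 0x8A, C2 = 0x17, C3 = 0x0D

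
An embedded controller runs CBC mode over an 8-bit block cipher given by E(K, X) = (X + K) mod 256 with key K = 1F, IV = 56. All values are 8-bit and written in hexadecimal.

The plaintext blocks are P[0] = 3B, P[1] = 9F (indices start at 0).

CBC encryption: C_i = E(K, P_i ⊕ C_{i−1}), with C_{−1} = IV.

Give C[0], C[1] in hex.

C[0] = 8C, C[1] = 32

C[0]: P[0] ⊕ 56 = 6D; E(K, 6D) = 8C.
C[1]: P[1] ⊕ 8C = 13; E(K, 13) = 32.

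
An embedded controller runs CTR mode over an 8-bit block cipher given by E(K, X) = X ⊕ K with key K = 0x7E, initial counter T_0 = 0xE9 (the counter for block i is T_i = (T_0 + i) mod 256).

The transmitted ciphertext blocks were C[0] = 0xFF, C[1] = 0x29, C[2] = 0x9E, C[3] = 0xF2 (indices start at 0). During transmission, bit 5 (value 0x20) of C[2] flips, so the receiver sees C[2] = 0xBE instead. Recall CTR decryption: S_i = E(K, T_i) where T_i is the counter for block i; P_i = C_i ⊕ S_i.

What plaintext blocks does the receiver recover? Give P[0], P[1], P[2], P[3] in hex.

P[0] = 0x68, P[1] = 0xBD, P[2] = 0x2B, P[3] = 0x60

Only C[2] changed, to 0xBE. In CTR, a change in C_i flips the same bit in P_i only; the keystream is unaffected. Decrypting the received ciphertext:
P[0]: T = 0xE9, S = E(K, T) = 0x97; 0xFF ⊕ 0x97 = 0x68.
P[1]: T = 0xEA, S = E(K, T) = 0x94; 0x29 ⊕ 0x94 = 0xBD.
P[2]: T = 0xEB, S = E(K, T) = 0x95; 0xBE ⊕ 0x95 = 0x2B.
P[3]: T = 0xEC, S = E(K, T) = 0x92; 0xF2 ⊕ 0x92 = 0x60.
Blocks that differ from the original plaintext: P[2].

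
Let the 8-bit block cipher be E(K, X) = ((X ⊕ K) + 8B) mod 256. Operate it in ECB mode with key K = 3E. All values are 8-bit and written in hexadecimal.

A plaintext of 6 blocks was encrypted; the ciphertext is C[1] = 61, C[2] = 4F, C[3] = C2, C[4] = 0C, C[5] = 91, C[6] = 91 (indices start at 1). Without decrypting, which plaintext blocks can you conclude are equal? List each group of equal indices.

P[5] = P[6]

ECB encrypts each block independently with the same key, so equal ciphertext blocks imply equal plaintext blocks.
C[5] = C[6] = 91, so P[5] = P[6].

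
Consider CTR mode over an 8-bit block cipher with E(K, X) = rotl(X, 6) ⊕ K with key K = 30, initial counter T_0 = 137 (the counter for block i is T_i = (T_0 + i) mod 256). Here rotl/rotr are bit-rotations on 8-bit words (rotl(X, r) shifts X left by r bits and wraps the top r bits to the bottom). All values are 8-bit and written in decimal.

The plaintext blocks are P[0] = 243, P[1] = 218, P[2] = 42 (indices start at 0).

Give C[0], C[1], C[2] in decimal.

C[0] = 143, C[1] = 102, C[2] = 214

CTR encryption: S_i = E(K, T_i) where T_i is the counter for block i; C_i = P_i ⊕ S_i.
C[0]: T = 137, S = E(K, T) = 124; 243 ⊕ 124 = 143.
C[1]: T = 138, S = E(K, T) = 188; 218 ⊕ 188 = 102.
C[2]: T = 139, S = E(K, T) = 252; 42 ⊕ 252 = 214.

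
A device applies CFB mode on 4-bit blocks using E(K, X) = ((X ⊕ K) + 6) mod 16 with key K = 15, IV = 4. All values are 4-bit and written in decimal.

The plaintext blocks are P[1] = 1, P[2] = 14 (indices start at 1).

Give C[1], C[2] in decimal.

CFB encryption: C_i = P_i ⊕ E(K, C_{i−1}), with C_{0} = IV.
C[1]: E(K, 4) = 1; 1 ⊕ 1 = 0.
C[2]: E(K, 0) = 5; 14 ⊕ 5 = 11.

C[1] = 0, C[2] = 11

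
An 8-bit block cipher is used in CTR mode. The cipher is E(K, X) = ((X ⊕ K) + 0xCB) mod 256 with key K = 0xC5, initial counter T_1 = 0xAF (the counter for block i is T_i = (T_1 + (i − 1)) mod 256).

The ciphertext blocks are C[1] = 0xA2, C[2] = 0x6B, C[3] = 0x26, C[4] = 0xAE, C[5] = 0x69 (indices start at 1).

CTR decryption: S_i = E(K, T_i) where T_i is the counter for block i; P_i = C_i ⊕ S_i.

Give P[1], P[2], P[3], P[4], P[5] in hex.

P[1]: T = 0xAF, S = E(K, T) = 0x35; 0xA2 ⊕ 0x35 = 0x97.
P[2]: T = 0xB0, S = E(K, T) = 0x40; 0x6B ⊕ 0x40 = 0x2B.
P[3]: T = 0xB1, S = E(K, T) = 0x3F; 0x26 ⊕ 0x3F = 0x19.
P[4]: T = 0xB2, S = E(K, T) = 0x42; 0xAE ⊕ 0x42 = 0xEC.
P[5]: T = 0xB3, S = E(K, T) = 0x41; 0x69 ⊕ 0x41 = 0x28.

P[1] = 0x97, P[2] = 0x2B, P[3] = 0x19, P[4] = 0xEC, P[5] = 0x28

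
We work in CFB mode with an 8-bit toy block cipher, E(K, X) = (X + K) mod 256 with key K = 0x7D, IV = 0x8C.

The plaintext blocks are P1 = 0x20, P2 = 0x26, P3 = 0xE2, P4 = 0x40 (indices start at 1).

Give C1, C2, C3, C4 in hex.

CFB encryption: C_i = P_i ⊕ E(K, C_{i−1}), with C_{0} = IV.
C1: E(K, 0x8C) = 0x09; 0x20 ⊕ 0x09 = 0x29.
C2: E(K, 0x29) = 0xA6; 0x26 ⊕ 0xA6 = 0x80.
C3: E(K, 0x80) = 0xFD; 0xE2 ⊕ 0xFD = 0x1F.
C4: E(K, 0x1F) = 0x9C; 0x40 ⊕ 0x9C = 0xDC.

C1 = 0x29, C2 = 0x80, C3 = 0x1F, C4 = 0xDC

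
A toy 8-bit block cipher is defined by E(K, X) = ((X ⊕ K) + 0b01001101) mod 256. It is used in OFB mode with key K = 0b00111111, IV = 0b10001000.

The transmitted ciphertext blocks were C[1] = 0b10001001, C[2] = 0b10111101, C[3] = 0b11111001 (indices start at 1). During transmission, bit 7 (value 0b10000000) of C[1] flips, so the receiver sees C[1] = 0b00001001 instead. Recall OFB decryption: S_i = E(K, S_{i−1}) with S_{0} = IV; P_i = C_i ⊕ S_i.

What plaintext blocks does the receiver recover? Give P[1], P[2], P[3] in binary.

P[1] = 0b00001101, P[2] = 0b00110101, P[3] = 0b11111101

Only C[1] changed, to 0b00001001. In OFB, a change in C_i flips the same bit in P_i only; the keystream is unaffected. Decrypting the received ciphertext:
P[1]: S = E(K, 0b10001000) = 0b00000100; 0b00001001 ⊕ 0b00000100 = 0b00001101.
P[2]: S = E(K, 0b00000100) = 0b10001000; 0b10111101 ⊕ 0b10001000 = 0b00110101.
P[3]: S = E(K, 0b10001000) = 0b00000100; 0b11111001 ⊕ 0b00000100 = 0b11111101.
Blocks that differ from the original plaintext: P[1].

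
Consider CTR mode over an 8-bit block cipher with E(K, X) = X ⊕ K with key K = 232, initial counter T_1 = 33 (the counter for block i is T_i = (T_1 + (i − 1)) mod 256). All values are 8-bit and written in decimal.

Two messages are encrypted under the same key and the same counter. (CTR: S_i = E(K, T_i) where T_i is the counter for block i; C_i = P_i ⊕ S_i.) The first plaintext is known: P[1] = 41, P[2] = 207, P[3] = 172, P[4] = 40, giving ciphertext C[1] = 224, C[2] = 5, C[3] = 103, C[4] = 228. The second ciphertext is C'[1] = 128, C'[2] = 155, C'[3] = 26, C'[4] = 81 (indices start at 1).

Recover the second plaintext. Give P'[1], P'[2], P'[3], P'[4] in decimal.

In CTR with a reused counter, both messages share the same keystream S_i, so C_i ⊕ C'_i = P_i ⊕ P'_i and thus P'_i = P_i ⊕ C_i ⊕ C'_i.
P'[1]: 41 ⊕ 224 ⊕ 128 = 73.
P'[2]: 207 ⊕ 5 ⊕ 155 = 81.
P'[3]: 172 ⊕ 103 ⊕ 26 = 209.
P'[4]: 40 ⊕ 228 ⊕ 81 = 157.

P'[1] = 73, P'[2] = 81, P'[3] = 209, P'[4] = 157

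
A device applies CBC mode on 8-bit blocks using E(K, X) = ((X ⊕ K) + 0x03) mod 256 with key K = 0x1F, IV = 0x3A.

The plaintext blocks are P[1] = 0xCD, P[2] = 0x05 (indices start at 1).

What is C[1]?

CBC encryption: C_i = E(K, P_i ⊕ C_{i−1}), with C_{0} = IV.
C[1]: P[1] ⊕ 0x3A = 0xF7; E(K, 0xF7) = 0xEB.

C[1] = 0xEB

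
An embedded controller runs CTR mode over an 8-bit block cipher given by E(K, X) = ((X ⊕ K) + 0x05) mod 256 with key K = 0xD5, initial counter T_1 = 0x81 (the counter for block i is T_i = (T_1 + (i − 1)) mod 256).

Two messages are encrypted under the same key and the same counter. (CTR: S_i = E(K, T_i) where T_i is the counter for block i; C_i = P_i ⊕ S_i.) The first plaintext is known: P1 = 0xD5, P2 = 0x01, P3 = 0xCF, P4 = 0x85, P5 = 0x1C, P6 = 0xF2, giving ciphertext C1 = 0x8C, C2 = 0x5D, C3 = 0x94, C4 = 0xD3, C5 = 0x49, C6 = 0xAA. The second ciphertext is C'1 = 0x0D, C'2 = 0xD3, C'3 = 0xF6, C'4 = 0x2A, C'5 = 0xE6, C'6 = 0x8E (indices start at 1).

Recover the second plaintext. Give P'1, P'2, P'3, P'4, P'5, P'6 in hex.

P'1 = 0x54, P'2 = 0x8F, P'3 = 0xAD, P'4 = 0x7C, P'5 = 0xB3, P'6 = 0xD6

In CTR with a reused counter, both messages share the same keystream S_i, so C_i ⊕ C'_i = P_i ⊕ P'_i and thus P'_i = P_i ⊕ C_i ⊕ C'_i.
P'1: 0xD5 ⊕ 0x8C ⊕ 0x0D = 0x54.
P'2: 0x01 ⊕ 0x5D ⊕ 0xD3 = 0x8F.
P'3: 0xCF ⊕ 0x94 ⊕ 0xF6 = 0xAD.
P'4: 0x85 ⊕ 0xD3 ⊕ 0x2A = 0x7C.
P'5: 0x1C ⊕ 0x49 ⊕ 0xE6 = 0xB3.
P'6: 0xF2 ⊕ 0xAA ⊕ 0x8E = 0xD6.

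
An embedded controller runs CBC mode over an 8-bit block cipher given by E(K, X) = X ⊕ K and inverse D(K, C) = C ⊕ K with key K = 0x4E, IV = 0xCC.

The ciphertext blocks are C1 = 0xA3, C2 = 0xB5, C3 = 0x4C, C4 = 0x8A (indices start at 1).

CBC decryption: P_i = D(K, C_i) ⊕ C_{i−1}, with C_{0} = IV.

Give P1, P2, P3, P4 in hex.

P1 = 0x21, P2 = 0x58, P3 = 0xB7, P4 = 0x88

P1: D(K, 0xA3) = 0xED; 0xED ⊕ 0xCC = 0x21.
P2: D(K, 0xB5) = 0xFB; 0xFB ⊕ 0xA3 = 0x58.
P3: D(K, 0x4C) = 0x02; 0x02 ⊕ 0xB5 = 0xB7.
P4: D(K, 0x8A) = 0xC4; 0xC4 ⊕ 0x4C = 0x88.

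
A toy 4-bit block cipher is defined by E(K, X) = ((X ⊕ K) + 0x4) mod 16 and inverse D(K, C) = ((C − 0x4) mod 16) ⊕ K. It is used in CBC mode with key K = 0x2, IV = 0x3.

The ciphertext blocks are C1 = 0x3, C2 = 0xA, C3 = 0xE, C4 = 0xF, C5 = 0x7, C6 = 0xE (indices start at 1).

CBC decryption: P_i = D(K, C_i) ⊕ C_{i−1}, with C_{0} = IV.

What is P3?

P3: D(K, 0xE) = 0x8; 0x8 ⊕ 0xA = 0x2.

P3 = 0x2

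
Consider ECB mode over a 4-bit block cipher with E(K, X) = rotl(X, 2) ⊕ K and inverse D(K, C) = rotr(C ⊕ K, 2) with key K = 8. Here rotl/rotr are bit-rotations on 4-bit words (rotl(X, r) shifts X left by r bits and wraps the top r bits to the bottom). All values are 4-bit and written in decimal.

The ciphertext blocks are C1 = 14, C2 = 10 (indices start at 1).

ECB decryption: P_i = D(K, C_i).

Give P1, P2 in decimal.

P1 = 9, P2 = 8

P1: D(K, 14) = 9.
P2: D(K, 10) = 8.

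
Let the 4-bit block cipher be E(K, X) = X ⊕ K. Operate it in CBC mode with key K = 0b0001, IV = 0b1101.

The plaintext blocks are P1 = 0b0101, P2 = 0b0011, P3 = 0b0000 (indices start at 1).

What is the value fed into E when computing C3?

CBC encryption: C_i = E(K, P_i ⊕ C_{i−1}), with C_{0} = IV.
C1: P1 ⊕ 0b1101 = 0b1000; E(K, 0b1000) = 0b1001.
C2: P2 ⊕ 0b1001 = 0b1010; E(K, 0b1010) = 0b1011.
C3: P3 ⊕ 0b1011 = 0b1011; E(K, 0b1011) = 0b1010.
So the input to E for block 3 is 0b1011.

0b1011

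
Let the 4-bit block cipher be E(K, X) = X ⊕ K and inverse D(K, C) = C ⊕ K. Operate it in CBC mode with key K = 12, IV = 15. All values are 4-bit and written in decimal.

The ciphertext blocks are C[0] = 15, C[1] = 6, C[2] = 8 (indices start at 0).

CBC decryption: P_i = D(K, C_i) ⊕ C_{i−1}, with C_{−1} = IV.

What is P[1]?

P[1]: D(K, 6) = 10; 10 ⊕ 15 = 5.

P[1] = 5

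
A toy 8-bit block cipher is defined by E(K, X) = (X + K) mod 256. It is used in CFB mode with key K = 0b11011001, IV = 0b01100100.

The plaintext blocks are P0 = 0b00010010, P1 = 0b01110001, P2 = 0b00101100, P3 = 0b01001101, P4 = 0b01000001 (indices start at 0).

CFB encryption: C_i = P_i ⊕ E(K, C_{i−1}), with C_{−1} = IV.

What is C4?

C4 = 0b10110010

C0: E(K, 0b01100100) = 0b00111101; 0b00010010 ⊕ 0b00111101 = 0b00101111.
C1: E(K, 0b00101111) = 0b00001000; 0b01110001 ⊕ 0b00001000 = 0b01111001.
C2: E(K, 0b01111001) = 0b01010010; 0b00101100 ⊕ 0b01010010 = 0b01111110.
C3: E(K, 0b01111110) = 0b01010111; 0b01001101 ⊕ 0b01010111 = 0b00011010.
C4: E(K, 0b00011010) = 0b11110011; 0b01000001 ⊕ 0b11110011 = 0b10110010.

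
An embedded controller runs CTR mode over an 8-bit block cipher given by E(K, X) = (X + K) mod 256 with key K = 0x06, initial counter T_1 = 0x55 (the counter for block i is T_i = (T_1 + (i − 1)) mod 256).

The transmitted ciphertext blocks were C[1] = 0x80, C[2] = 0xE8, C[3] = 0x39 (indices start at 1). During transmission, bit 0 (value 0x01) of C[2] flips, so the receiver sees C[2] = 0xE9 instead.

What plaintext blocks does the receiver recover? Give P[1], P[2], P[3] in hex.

CTR decryption: S_i = E(K, T_i) where T_i is the counter for block i; P_i = C_i ⊕ S_i.
Only C[2] changed, to 0xE9. In CTR, a change in C_i flips the same bit in P_i only; the keystream is unaffected. Decrypting the received ciphertext:
P[1]: T = 0x55, S = E(K, T) = 0x5B; 0x80 ⊕ 0x5B = 0xDB.
P[2]: T = 0x56, S = E(K, T) = 0x5C; 0xE9 ⊕ 0x5C = 0xB5.
P[3]: T = 0x57, S = E(K, T) = 0x5D; 0x39 ⊕ 0x5D = 0x64.
Blocks that differ from the original plaintext: P[2].

P[1] = 0xDB, P[2] = 0xB5, P[3] = 0x64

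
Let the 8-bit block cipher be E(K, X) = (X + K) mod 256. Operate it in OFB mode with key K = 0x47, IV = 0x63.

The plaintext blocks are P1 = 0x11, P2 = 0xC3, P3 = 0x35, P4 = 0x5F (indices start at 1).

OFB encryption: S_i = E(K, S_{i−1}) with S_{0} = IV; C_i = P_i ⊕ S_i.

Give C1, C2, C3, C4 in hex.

C1 = 0xBB, C2 = 0x32, C3 = 0x0D, C4 = 0x20

C1: S = E(K, 0x63) = 0xAA; 0x11 ⊕ 0xAA = 0xBB.
C2: S = E(K, 0xAA) = 0xF1; 0xC3 ⊕ 0xF1 = 0x32.
C3: S = E(K, 0xF1) = 0x38; 0x35 ⊕ 0x38 = 0x0D.
C4: S = E(K, 0x38) = 0x7F; 0x5F ⊕ 0x7F = 0x20.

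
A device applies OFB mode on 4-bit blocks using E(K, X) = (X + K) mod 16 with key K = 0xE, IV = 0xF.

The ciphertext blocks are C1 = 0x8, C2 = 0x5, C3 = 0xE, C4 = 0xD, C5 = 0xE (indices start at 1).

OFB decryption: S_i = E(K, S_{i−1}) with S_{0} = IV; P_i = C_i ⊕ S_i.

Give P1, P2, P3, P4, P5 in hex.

P1 = 0x5, P2 = 0xE, P3 = 0x7, P4 = 0xA, P5 = 0xB

P1: S = E(K, 0xF) = 0xD; 0x8 ⊕ 0xD = 0x5.
P2: S = E(K, 0xD) = 0xB; 0x5 ⊕ 0xB = 0xE.
P3: S = E(K, 0xB) = 0x9; 0xE ⊕ 0x9 = 0x7.
P4: S = E(K, 0x9) = 0x7; 0xD ⊕ 0x7 = 0xA.
P5: S = E(K, 0x7) = 0x5; 0xE ⊕ 0x5 = 0xB.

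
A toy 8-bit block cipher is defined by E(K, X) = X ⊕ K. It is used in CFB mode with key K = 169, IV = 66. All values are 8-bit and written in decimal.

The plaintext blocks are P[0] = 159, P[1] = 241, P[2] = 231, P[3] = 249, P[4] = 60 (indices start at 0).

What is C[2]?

CFB encryption: C_i = P_i ⊕ E(K, C_{i−1}), with C_{−1} = IV.
C[0]: E(K, 66) = 235; 159 ⊕ 235 = 116.
C[1]: E(K, 116) = 221; 241 ⊕ 221 = 44.
C[2]: E(K, 44) = 133; 231 ⊕ 133 = 98.

C[2] = 98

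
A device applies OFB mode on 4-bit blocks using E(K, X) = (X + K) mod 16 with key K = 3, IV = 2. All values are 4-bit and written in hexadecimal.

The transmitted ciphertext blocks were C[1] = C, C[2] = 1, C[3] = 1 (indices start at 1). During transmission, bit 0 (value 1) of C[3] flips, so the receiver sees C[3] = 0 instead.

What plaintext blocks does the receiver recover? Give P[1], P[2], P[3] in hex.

P[1] = 9, P[2] = 9, P[3] = B

OFB decryption: S_i = E(K, S_{i−1}) with S_{0} = IV; P_i = C_i ⊕ S_i.
Only C[3] changed, to 0. In OFB, a change in C_i flips the same bit in P_i only; the keystream is unaffected. Decrypting the received ciphertext:
P[1]: S = E(K, 2) = 5; C ⊕ 5 = 9.
P[2]: S = E(K, 5) = 8; 1 ⊕ 8 = 9.
P[3]: S = E(K, 8) = B; 0 ⊕ B = B.
Blocks that differ from the original plaintext: P[3].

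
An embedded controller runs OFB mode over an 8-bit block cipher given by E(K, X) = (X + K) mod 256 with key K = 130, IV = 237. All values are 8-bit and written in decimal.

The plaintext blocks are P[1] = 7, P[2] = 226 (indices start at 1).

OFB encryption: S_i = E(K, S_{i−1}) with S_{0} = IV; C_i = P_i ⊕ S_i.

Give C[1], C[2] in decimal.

C[1] = 104, C[2] = 19

C[1]: S = E(K, 237) = 111; 7 ⊕ 111 = 104.
C[2]: S = E(K, 111) = 241; 226 ⊕ 241 = 19.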